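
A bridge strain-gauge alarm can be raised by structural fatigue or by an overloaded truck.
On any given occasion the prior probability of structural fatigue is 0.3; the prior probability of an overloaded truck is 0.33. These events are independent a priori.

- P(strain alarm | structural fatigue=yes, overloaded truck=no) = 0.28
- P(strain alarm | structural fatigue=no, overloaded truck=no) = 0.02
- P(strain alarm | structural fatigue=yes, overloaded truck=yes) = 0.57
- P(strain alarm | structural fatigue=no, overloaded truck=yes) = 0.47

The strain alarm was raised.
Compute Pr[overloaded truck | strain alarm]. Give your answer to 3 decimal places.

Sum P(strain alarm|·) weighted by the priors over the 4 (structural fatigue, overloaded truck) configurations:
  P(strain alarm) = 0.02*0.7*0.67 + 0.47*0.7*0.33 + 0.28*0.3*0.67 + 0.57*0.3*0.33
        = 0.009380 + 0.108570 + 0.056280 + 0.056430 = 0.230660
Configurations with overloaded truck contribute 0.165000, so
  P(overloaded truck | strain alarm) = 0.165000 / 0.230660 ≈ 0.715

Pr[overloaded truck | strain alarm] ≈ 0.715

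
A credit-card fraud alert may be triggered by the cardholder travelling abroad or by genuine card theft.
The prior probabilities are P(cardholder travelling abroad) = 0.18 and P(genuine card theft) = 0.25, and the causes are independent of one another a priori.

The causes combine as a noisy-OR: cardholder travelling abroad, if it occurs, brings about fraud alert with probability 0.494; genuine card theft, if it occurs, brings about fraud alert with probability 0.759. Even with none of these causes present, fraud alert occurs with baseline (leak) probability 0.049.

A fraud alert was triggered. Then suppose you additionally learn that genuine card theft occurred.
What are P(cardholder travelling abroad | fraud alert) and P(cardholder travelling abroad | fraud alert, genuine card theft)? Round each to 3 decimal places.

P(cardholder travelling abroad | fraud alert) ≈ 0.369; P(cardholder travelling abroad | fraud alert, genuine card theft) ≈ 0.201

Under noisy-OR, P(fraud alert | causes) = 1 − (1−0.049)·∏(1−qᵢ) over the active causes.
Weight on cardholder travelling abroad=true, given the evidence: 0.070037 + 0.039781 = 0.109818
The normalizing constant is 0.049*0.82*0.75 + 0.770809*0.82*0.25 + 0.518794*0.18*0.75 + 0.884029*0.18*0.25 = 0.297969
Posterior = 0.109818 / 0.297969 ≈ 0.369

Now also conditioning on genuine card theft=true:
Numerator (weight on configurations with cardholder travelling abroad): 0.884029×0.18 = 0.159125
The normalizing constant is 0.770809×0.82 + 0.884029×0.18 = 0.791188
Posterior = 0.159125 / 0.791188 ≈ 0.201
This is intercausal reasoning (explaining away): once genuine card theft accounts for the fraud alert, cardholder travelling abroad becomes less likely.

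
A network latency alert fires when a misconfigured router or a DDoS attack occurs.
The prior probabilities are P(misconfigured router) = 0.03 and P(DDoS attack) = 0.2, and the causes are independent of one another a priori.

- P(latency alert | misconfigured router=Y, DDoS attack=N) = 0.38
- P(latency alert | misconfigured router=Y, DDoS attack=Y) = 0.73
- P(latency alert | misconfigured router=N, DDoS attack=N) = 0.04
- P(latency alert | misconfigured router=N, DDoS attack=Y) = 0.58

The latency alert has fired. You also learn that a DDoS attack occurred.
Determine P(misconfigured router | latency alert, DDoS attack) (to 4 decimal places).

Enumerate both values of misconfigured router and weight by the priors:
  P(latency alert | DDoS attack) = 0.58·0.97 + 0.73·0.03
        = 0.562600 + 0.021900 = 0.584500
Configurations with misconfigured router contribute 0.021900, so
  P(misconfigured router | latency alert, DDoS attack) = 0.021900 / 0.584500 ≈ 0.0375

P(misconfigured router | latency alert, DDoS attack) ≈ 0.0375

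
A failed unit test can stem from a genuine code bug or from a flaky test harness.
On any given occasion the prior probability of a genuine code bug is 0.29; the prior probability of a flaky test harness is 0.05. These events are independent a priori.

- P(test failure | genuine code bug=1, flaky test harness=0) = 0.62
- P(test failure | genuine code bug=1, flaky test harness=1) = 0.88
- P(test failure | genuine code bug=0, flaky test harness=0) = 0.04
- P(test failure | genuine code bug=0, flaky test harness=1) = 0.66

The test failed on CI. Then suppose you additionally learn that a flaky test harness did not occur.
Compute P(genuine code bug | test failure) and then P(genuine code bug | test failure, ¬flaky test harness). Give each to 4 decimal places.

Numerator (weight on configurations with genuine code bug): 0.170810 + 0.012760 = 0.183570
Denominator P(test failure): 0.04·0.71·0.95 + 0.66·0.71·0.05 + 0.62·0.29·0.95 + 0.88·0.29·0.05 = 0.233980
Posterior = 0.183570 / 0.233980 ≈ 0.7846

Now also conditioning on flaky test harness≠true:
By total probability over both values of genuine code bug:
  P(test failure | ¬flaky test harness) = 0.04*0.71 + 0.62*0.29
        = 0.028400 + 0.179800 = 0.208200
The terms with genuine code bug present sum to 0.179800, so
  P(genuine code bug | test failure, ¬flaky test harness) = 0.179800 / 0.208200 ≈ 0.8636
Ruling out flaky test harness raises the posterior on genuine code bug — the flip side of explaining away.

P(genuine code bug | test failure) ≈ 0.7846; P(genuine code bug | test failure, ¬flaky test harness) ≈ 0.8636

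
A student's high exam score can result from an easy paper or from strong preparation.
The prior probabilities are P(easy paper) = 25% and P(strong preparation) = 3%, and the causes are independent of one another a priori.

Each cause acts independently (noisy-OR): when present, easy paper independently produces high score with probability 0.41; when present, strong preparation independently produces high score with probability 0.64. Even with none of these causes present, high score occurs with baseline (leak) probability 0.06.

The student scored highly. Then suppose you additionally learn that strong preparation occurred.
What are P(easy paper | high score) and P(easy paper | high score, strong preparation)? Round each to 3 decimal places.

P(easy paper | high score) ≈ 0.661; P(easy paper | high score, strong preparation) ≈ 0.287

Under noisy-OR, P(high score | causes) = 1 − (1−0.06)·∏(1−qᵢ) over the active causes.
Weight on easy paper=true, given the evidence: 0.108010 + 0.006003 = 0.114013
The normalizing constant is 0.06×0.75×0.97 + 0.6616×0.75×0.03 + 0.4454×0.25×0.97 + 0.800344×0.25×0.03 = 0.172549
P(easy paper | high score) = 0.114013/0.172549 ≈ 0.661

Now also conditioning on strong preparation=true:
Weight on easy paper=true, given the evidence: 0.800344*0.25 = 0.200086
The normalizing constant is 0.6616*0.75 + 0.800344*0.25 = 0.696286
P(easy paper | high score, strong preparation) = 0.200086/0.696286 ≈ 0.287
— strong preparation explains away the evidence for easy paper.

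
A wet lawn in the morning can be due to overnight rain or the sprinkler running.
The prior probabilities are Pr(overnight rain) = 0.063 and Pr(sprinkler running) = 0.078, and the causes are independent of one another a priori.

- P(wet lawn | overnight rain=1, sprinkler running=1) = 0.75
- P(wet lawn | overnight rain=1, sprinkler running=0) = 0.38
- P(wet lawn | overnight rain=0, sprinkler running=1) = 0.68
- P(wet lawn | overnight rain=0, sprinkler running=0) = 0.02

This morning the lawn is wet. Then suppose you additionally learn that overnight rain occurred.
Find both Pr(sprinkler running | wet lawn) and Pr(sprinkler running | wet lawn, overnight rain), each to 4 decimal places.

P(wet lawn) = 0.02×0.937×0.922 + 0.68×0.937×0.078 + 0.38×0.063×0.922 + 0.75×0.063×0.078 = 0.017278 + 0.049698 + 0.022073 + 0.003685 = 0.092734
Restricting to configurations with sprinkler running present: 0.049698 + 0.003685 = 0.053383.
Hence the posterior is 0.053383/0.092734 ≈ 0.5757.

With the extra evidence:
For the numerator, keep only sprinkler running=true terms: 0.75·0.078 = 0.058500
Normalizer over all consistent configurations: 0.38·0.922 + 0.75·0.078 = 0.408860
Posterior = 0.058500 / 0.408860 ≈ 0.1431
Conditioning on overnight rain lowers the posterior on sprinkler running: the classic explaining-away effect in a common-effect structure.

Pr(sprinkler running | wet lawn) ≈ 0.5757; Pr(sprinkler running | wet lawn, overnight rain) ≈ 0.1431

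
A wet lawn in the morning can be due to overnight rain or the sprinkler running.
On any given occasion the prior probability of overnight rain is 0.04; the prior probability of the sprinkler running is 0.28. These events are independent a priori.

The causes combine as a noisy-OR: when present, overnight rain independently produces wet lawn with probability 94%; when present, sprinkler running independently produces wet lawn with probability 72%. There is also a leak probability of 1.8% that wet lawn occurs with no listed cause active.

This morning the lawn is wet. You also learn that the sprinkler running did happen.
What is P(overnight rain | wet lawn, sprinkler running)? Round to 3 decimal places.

Under noisy-OR, P(wet lawn | causes) = 1 − (1−0.018)·∏(1−qᵢ) over the active causes.
For the numerator, keep only overnight rain=true terms: 0.983502*0.04 = 0.039340
Denominator P(wet lawn | sprinkler running): 0.72504*0.96 + 0.983502*0.04 = 0.735378
P(overnight rain | wet lawn, sprinkler running) = 0.039340/0.735378 ≈ 0.053

P(overnight rain | wet lawn, sprinkler running) ≈ 0.053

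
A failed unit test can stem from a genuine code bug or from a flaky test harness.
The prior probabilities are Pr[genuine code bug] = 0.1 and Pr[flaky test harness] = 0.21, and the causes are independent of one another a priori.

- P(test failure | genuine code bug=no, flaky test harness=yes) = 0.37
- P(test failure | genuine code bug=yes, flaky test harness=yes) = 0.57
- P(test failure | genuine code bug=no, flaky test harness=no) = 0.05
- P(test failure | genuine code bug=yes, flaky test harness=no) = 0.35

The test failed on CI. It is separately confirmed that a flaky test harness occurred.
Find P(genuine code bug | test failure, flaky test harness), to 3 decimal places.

Weight on genuine code bug=true, given the evidence: 0.57·0.1 = 0.057000
The normalizing constant is 0.37·0.9 + 0.57·0.1 = 0.390000
Posterior = 0.057000 / 0.390000 ≈ 0.146

P(genuine code bug | test failure, flaky test harness) ≈ 0.146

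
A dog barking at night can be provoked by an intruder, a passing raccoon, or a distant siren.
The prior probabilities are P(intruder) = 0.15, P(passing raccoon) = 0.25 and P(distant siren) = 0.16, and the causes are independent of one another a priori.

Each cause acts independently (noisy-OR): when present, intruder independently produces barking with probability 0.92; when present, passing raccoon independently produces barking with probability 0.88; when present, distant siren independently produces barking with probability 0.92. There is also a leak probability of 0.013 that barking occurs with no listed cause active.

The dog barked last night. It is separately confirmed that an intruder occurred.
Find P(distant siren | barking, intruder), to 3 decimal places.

Under noisy-OR, P(barking | causes) = 1 − (1−0.013)·∏(1−qᵢ) over the active causes.
P(barking | intruder) = 0.92104×0.75×0.84 + 0.993683×0.75×0.16 + 0.990525×0.25×0.84 + 0.999242×0.25×0.16 = 0.580255 + 0.119242 + 0.208010 + 0.039970 = 0.947477
The distant siren-present share is 0.119242 + 0.039970 = 0.159212.
P(distant siren | barking, intruder) = 0.159212 / 0.947477 ≈ 0.168

P(distant siren | barking, intruder) ≈ 0.168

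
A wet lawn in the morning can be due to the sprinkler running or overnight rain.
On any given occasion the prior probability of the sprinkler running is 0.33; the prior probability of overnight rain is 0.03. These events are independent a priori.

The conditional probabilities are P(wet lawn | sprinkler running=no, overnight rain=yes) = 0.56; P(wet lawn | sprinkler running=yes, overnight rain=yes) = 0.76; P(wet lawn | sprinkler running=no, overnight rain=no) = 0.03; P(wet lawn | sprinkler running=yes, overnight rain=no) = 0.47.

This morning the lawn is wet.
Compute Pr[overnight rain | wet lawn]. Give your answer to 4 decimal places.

Pr[overnight rain | wet lawn] ≈ 0.0995

For the numerator, keep only overnight rain=true terms: 0.011256 + 0.007524 = 0.018780
The normalizing constant is 0.03*0.67*0.97 + 0.56*0.67*0.03 + 0.47*0.33*0.97 + 0.76*0.33*0.03 = 0.188724
Posterior = 0.018780 / 0.188724 ≈ 0.0995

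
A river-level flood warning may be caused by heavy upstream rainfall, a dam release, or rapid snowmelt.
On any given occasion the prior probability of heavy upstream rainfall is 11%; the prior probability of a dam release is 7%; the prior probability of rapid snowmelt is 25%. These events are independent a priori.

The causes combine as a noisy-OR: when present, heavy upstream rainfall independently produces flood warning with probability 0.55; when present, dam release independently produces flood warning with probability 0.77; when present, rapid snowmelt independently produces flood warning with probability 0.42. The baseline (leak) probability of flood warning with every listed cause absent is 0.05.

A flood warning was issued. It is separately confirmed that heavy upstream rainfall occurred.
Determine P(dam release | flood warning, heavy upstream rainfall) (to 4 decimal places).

Under noisy-OR, P(flood warning | causes) = 1 − (1−0.05)·∏(1−qᵢ) over the active causes.
Weight on dam release=true, given the evidence: 0.047338 + 0.016502 = 0.063840
The normalizing constant is 0.5725×0.93×0.75 + 0.75205×0.93×0.25 + 0.901675×0.07×0.75 + 0.942971×0.07×0.25 = 0.638011
Posterior = 0.063840 / 0.638011 ≈ 0.1001

P(dam release | flood warning, heavy upstream rainfall) ≈ 0.1001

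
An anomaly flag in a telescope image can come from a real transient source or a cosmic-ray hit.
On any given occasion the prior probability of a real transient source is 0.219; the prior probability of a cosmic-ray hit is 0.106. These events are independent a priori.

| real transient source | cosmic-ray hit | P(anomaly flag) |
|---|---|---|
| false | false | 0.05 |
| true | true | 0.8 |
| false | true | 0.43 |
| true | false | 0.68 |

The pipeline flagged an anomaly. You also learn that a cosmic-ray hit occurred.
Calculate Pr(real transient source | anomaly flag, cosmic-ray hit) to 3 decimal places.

Pr(real transient source | anomaly flag, cosmic-ray hit) ≈ 0.343

P(anomaly flag | cosmic-ray hit) = 0.43·0.781 + 0.8·0.219 = 0.335830 + 0.175200 = 0.511030
Restricting to configurations with real transient source present: 0.8·0.219 = 0.175200.
P(real transient source | anomaly flag, cosmic-ray hit) = 0.175200 / 0.511030 ≈ 0.343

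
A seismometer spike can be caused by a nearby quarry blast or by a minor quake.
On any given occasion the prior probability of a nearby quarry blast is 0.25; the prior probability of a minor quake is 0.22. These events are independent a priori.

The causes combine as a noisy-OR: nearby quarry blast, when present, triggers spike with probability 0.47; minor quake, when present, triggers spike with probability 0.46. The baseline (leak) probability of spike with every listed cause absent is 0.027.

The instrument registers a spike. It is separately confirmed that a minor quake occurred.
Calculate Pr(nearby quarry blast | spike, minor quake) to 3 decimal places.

Pr(nearby quarry blast | spike, minor quake) ≈ 0.336

Under noisy-OR, P(spike | causes) = 1 − (1−0.027)·∏(1−qᵢ) over the active causes.
P(spike | minor quake) = 0.47458*0.75 + 0.721527*0.25 = 0.355935 + 0.180382 = 0.536317
Restricting to configurations with nearby quarry blast present: 0.721527*0.25 = 0.180382.
So P(nearby quarry blast | spike, minor quake) = 0.180382/0.536317 ≈ 0.336.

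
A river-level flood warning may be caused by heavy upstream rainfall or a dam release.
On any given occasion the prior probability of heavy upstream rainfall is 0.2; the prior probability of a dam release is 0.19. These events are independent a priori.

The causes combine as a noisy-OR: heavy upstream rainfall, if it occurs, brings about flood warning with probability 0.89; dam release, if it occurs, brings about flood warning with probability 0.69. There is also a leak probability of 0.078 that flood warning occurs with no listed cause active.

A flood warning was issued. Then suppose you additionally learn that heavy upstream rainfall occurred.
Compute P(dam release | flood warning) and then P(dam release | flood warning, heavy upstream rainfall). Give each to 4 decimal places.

Under noisy-OR, P(flood warning | causes) = 1 − (1−0.078)·∏(1−qᵢ) over the active causes.
Enumerate the 4 (heavy upstream rainfall, dam release) configurations and weight by the priors:
  P(flood warning) = 0.078·0.8·0.81 + 0.71418·0.8·0.19 + 0.89858·0.2·0.81 + 0.96856·0.2·0.19
        = 0.050544 + 0.108555 + 0.145570 + 0.036805 = 0.341474
Configurations with dam release contribute 0.145360, so
  P(dam release | flood warning) = 0.145360 / 0.341474 ≈ 0.4257

With the extra evidence:
P(flood warning | heavy upstream rainfall) = 0.89858×0.81 + 0.96856×0.19 = 0.727850 + 0.184026 = 0.911876
Of this, 0.184026 comes from 0.96856×0.19 (the dam release=true cases).
P(dam release | flood warning, heavy upstream rainfall) = 0.184026 / 0.911876 ≈ 0.2018
— heavy upstream rainfall explains away the evidence for dam release.

P(dam release | flood warning) ≈ 0.4257; P(dam release | flood warning, heavy upstream rainfall) ≈ 0.2018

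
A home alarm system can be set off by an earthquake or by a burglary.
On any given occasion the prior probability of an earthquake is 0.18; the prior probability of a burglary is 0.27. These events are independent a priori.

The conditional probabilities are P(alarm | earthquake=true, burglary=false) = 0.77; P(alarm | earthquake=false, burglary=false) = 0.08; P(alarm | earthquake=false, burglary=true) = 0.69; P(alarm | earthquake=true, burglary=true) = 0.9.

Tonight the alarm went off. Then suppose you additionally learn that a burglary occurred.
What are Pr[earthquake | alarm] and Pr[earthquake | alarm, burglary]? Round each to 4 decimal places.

Pr[earthquake | alarm] ≈ 0.4194; Pr[earthquake | alarm, burglary] ≈ 0.2226

P(alarm) = 0.08×0.82×0.73 + 0.69×0.82×0.27 + 0.77×0.18×0.73 + 0.9×0.18×0.27 = 0.047888 + 0.152766 + 0.101178 + 0.043740 = 0.345572
Restricting to configurations with earthquake present: 0.101178 + 0.043740 = 0.144918.
So P(earthquake | alarm) = 0.144918/0.345572 ≈ 0.4194.

Now also conditioning on burglary=true:
P(alarm | burglary) = 0.69·0.82 + 0.9·0.18 = 0.565800 + 0.162000 = 0.727800
Of this, 0.162000 comes from 0.9·0.18 (the earthquake=true cases).
Hence the posterior is 0.162000/0.727800 ≈ 0.2226.
This is intercausal reasoning (explaining away): once burglary accounts for the alarm, earthquake becomes less likely.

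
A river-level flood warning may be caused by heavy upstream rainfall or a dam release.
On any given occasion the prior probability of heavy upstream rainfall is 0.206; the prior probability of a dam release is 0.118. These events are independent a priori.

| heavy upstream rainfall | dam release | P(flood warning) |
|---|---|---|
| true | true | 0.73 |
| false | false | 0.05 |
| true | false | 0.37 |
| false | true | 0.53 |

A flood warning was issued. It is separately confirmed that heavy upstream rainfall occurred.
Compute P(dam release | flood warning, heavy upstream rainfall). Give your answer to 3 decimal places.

P(flood warning | heavy upstream rainfall) = 0.37·0.882 + 0.73·0.118 = 0.326340 + 0.086140 = 0.412480
Restricting to configurations with dam release present: 0.73·0.118 = 0.086140.
So P(dam release | flood warning, heavy upstream rainfall) = 0.086140/0.412480 ≈ 0.209.

P(dam release | flood warning, heavy upstream rainfall) ≈ 0.209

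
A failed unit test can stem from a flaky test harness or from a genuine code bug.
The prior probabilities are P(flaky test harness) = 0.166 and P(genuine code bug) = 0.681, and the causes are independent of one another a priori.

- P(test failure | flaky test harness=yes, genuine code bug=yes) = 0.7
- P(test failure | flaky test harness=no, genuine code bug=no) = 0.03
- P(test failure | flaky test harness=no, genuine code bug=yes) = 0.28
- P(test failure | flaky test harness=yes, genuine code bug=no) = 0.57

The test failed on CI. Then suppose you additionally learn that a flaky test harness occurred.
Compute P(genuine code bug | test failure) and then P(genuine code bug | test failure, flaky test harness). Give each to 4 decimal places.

P(genuine code bug | test failure) ≈ 0.8619; P(genuine code bug | test failure, flaky test harness) ≈ 0.7239

Numerator (weight on configurations with genuine code bug): 0.159027 + 0.079132 = 0.238159
Denominator P(test failure): 0.03×0.834×0.319 + 0.28×0.834×0.681 + 0.57×0.166×0.319 + 0.7×0.166×0.681 = 0.276324
Posterior = 0.238159 / 0.276324 ≈ 0.8619

With the extra evidence:
P(test failure | flaky test harness) = 0.57·0.319 + 0.7·0.681 = 0.181830 + 0.476700 = 0.658530
Restricting to configurations with genuine code bug present: 0.7·0.681 = 0.476700.
So P(genuine code bug | test failure, flaky test harness) = 0.476700/0.658530 ≈ 0.7239.
— flaky test harness explains away the evidence for genuine code bug.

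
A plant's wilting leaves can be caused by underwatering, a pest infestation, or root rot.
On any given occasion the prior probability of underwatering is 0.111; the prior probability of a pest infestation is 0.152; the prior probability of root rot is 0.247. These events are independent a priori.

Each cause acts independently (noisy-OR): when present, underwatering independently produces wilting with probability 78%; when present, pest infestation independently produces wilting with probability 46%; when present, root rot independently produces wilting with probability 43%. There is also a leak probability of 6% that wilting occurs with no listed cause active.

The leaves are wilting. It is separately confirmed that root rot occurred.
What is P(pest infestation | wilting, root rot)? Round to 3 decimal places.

P(pest infestation | wilting, root rot) ≈ 0.205

Under noisy-OR, P(wilting | causes) = 1 − (1−0.06)·∏(1−qᵢ) over the active causes.
Sum P(wilting|·) weighted by the priors over the 4 (underwatering, pest infestation) configurations:
  P(wilting | root rot) = 0.4642·0.889·0.848 + 0.710668·0.889·0.152 + 0.882124·0.111·0.848 + 0.936347·0.111·0.152
        = 0.349947 + 0.096031 + 0.083033 + 0.015798 = 0.544809
Configurations with pest infestation contribute 0.111829, so
  P(pest infestation | wilting, root rot) = 0.111829 / 0.544809 ≈ 0.205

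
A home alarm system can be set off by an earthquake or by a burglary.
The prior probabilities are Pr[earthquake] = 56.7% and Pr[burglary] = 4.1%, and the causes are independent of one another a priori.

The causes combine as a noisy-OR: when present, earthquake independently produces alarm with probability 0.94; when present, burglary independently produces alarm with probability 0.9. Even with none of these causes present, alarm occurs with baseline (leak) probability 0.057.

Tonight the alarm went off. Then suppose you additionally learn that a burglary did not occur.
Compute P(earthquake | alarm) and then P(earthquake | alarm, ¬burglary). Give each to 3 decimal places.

P(earthquake | alarm) ≈ 0.931; P(earthquake | alarm, ¬burglary) ≈ 0.956

Under noisy-OR, P(alarm | causes) = 1 − (1−0.057)·∏(1−qᵢ) over the active causes.
Enumerate the 4 (earthquake, burglary) configurations and weight by the priors:
  P(alarm) = 0.057*0.433*0.959 + 0.9057*0.433*0.041 + 0.94342*0.567*0.959 + 0.994342*0.567*0.041
        = 0.023669 + 0.016079 + 0.512987 + 0.023115 = 0.575850
Keeping only the earthquake-present terms gives 0.536102, so
  P(earthquake | alarm) = 0.536102 / 0.575850 ≈ 0.931

With the extra evidence:
Weight on earthquake=true, given the evidence: 0.94342·0.567 = 0.534919
Denominator P(alarm | ¬burglary): 0.057·0.433 + 0.94342·0.567 = 0.559600
P(earthquake | alarm, ¬burglary) = 0.534919/0.559600 ≈ 0.956
Ruling out burglary raises the posterior on earthquake — the flip side of explaining away.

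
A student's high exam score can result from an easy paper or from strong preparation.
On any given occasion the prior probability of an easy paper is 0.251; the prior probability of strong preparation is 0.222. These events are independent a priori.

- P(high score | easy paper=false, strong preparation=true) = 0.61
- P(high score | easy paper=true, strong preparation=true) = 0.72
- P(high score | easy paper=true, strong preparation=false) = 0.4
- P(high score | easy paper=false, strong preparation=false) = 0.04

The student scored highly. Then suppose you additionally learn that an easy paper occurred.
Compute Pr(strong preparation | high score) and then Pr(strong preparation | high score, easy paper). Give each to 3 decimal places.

Pr(strong preparation | high score) ≈ 0.583; Pr(strong preparation | high score, easy paper) ≈ 0.339

Weight on strong preparation=true, given the evidence: 0.101430 + 0.040120 = 0.141550
The normalizing constant is 0.04×0.749×0.778 + 0.61×0.749×0.222 + 0.4×0.251×0.778 + 0.72×0.251×0.222 = 0.242970
Posterior = 0.141550 / 0.242970 ≈ 0.583

With the extra evidence:
Enumerate both values of strong preparation and weight by the priors:
  P(high score | easy paper) = 0.4*0.778 + 0.72*0.222
        = 0.311200 + 0.159840 = 0.471040
Keeping only the strong preparation-present terms gives 0.159840, so
  P(strong preparation | high score, easy paper) = 0.159840 / 0.471040 ≈ 0.339
The drop from 0.583 to 0.339 is the explaining-away (discounting) effect.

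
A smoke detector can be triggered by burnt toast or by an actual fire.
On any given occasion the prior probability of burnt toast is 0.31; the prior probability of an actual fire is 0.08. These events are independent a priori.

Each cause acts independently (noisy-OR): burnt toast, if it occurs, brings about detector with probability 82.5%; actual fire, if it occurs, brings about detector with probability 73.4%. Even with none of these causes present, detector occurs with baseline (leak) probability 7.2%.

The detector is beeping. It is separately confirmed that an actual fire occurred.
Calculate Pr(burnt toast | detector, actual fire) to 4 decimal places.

Under noisy-OR, P(detector | causes) = 1 − (1−0.072)·∏(1−qᵢ) over the active causes.
P(detector | actual fire) = 0.753152·0.69 + 0.956802·0.31 = 0.519675 + 0.296609 = 0.816284
Restricting to configurations with burnt toast present: 0.956802·0.31 = 0.296609.
Hence the posterior is 0.296609/0.816284 ≈ 0.3634.

Pr(burnt toast | detector, actual fire) ≈ 0.3634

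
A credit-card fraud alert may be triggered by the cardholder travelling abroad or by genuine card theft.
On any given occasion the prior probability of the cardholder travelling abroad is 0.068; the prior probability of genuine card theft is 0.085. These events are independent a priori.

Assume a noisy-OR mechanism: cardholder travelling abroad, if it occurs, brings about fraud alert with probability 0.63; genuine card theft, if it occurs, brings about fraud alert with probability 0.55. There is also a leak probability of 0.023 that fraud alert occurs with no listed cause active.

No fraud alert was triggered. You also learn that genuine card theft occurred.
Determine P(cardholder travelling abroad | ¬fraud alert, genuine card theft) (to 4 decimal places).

Under noisy-OR, P(fraud alert | causes) = 1 − (1−0.023)·∏(1−qᵢ) over the active causes.
P(¬fraud alert | genuine card theft) = 0.43965·0.932 + 0.16267·0.068 = 0.409754 + 0.011062 = 0.420816
The cardholder travelling abroad-present share is 0.16267·0.068 = 0.011062.
P(cardholder travelling abroad | ¬fraud alert, genuine card theft) = 0.011062 / 0.420816 ≈ 0.0263

P(cardholder travelling abroad | ¬fraud alert, genuine card theft) ≈ 0.0263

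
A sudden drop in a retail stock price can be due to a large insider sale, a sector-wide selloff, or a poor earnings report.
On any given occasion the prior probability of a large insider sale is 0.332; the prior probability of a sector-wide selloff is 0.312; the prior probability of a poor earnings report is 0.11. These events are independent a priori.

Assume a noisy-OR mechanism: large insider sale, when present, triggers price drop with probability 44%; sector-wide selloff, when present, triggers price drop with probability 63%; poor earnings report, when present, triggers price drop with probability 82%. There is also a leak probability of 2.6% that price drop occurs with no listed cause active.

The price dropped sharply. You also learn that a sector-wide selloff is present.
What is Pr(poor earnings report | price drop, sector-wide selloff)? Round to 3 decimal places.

Pr(poor earnings report | price drop, sector-wide selloff) ≈ 0.144

Under noisy-OR, P(price drop | causes) = 1 − (1−0.026)·∏(1−qᵢ) over the active causes.
P(price drop | sector-wide selloff) = 0.63962*0.668*0.89 + 0.935132*0.668*0.11 + 0.798187*0.332*0.89 + 0.963674*0.332*0.11 = 0.380267 + 0.068713 + 0.235848 + 0.035193 = 0.720021
Of this, 0.103906 comes from 0.068713 + 0.035193 (the poor earnings report=true cases).
So P(poor earnings report | price drop, sector-wide selloff) = 0.103906/0.720021 ≈ 0.144.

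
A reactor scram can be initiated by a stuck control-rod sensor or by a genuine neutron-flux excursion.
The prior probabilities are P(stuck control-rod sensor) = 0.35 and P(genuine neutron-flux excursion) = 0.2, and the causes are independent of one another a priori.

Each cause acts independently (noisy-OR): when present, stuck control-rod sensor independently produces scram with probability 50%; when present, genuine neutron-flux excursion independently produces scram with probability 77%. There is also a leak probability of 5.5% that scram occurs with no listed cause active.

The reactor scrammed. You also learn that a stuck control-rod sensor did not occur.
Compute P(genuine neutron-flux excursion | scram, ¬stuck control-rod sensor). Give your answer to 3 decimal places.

P(genuine neutron-flux excursion | scram, ¬stuck control-rod sensor) ≈ 0.781

Under noisy-OR, P(scram | causes) = 1 − (1−0.055)·∏(1−qᵢ) over the active causes.
Numerator (weight on configurations with genuine neutron-flux excursion): 0.78265×0.2 = 0.156530
Normalizer over all consistent configurations: 0.055×0.8 + 0.78265×0.2 = 0.200530
P(genuine neutron-flux excursion | scram, ¬stuck control-rod sensor) = 0.156530/0.200530 ≈ 0.781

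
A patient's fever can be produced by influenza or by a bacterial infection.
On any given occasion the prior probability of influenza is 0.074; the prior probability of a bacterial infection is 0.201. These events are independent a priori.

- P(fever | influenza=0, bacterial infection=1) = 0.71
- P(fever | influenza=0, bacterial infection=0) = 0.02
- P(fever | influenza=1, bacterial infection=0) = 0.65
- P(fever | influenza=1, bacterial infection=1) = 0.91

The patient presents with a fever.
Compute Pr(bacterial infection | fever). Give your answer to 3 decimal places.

Weight on bacterial infection=true, given the evidence: 0.132149 + 0.013535 = 0.145684
Normalizer over all consistent configurations: 0.02·0.926·0.799 + 0.71·0.926·0.201 + 0.65·0.074·0.799 + 0.91·0.074·0.201 = 0.198913
Posterior = 0.145684 / 0.198913 ≈ 0.732

Pr(bacterial infection | fever) ≈ 0.732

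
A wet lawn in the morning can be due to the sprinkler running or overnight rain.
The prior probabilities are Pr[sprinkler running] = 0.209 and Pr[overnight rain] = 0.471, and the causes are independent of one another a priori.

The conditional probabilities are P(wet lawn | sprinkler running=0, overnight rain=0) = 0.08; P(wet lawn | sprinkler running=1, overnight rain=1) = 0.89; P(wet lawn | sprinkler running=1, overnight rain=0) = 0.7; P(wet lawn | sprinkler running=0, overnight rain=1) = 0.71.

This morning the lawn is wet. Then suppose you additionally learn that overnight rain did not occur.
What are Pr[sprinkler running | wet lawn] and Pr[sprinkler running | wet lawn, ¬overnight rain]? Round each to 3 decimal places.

For the numerator, keep only sprinkler running=true terms: 0.077393 + 0.087611 = 0.165004
Denominator P(wet lawn): 0.08·0.791·0.529 + 0.71·0.791·0.471 + 0.7·0.209·0.529 + 0.89·0.209·0.471 = 0.462997
Posterior = 0.165004 / 0.462997 ≈ 0.356

With the extra evidence:
P(wet lawn | ¬overnight rain) = 0.08×0.791 + 0.7×0.209 = 0.063280 + 0.146300 = 0.209580
Of this, 0.146300 comes from 0.7×0.209 (the sprinkler running=true cases).
P(sprinkler running | wet lawn, ¬overnight rain) = 0.146300 / 0.209580 ≈ 0.698
Ruling out overnight rain raises the posterior on sprinkler running — the flip side of explaining away.

Pr[sprinkler running | wet lawn] ≈ 0.356; Pr[sprinkler running | wet lawn, ¬overnight rain] ≈ 0.698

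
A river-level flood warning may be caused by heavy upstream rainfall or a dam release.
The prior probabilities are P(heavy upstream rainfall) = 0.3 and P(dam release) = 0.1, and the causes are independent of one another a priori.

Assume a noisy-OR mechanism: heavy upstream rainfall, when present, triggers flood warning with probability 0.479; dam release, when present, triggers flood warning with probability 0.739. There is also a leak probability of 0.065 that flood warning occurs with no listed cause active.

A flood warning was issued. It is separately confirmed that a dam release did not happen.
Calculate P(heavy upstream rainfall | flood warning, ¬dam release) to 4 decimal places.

P(heavy upstream rainfall | flood warning, ¬dam release) ≈ 0.7718

Under noisy-OR, P(flood warning | causes) = 1 − (1−0.065)·∏(1−qᵢ) over the active causes.
For the numerator, keep only heavy upstream rainfall=true terms: 0.512865*0.3 = 0.153860
Normalizer over all consistent configurations: 0.065*0.7 + 0.512865*0.3 = 0.199360
P(heavy upstream rainfall | flood warning, ¬dam release) = 0.153860/0.199360 ≈ 0.7718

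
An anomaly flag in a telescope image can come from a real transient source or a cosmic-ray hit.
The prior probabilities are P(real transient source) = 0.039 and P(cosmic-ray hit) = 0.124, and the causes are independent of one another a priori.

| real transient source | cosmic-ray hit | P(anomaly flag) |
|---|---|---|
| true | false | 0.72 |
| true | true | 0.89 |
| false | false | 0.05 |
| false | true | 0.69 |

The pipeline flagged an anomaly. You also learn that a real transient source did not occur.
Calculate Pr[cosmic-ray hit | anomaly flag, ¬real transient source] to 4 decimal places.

Pr[cosmic-ray hit | anomaly flag, ¬real transient source] ≈ 0.6614

Sum P(anomaly flag|·) weighted by the priors over both values of cosmic-ray hit:
  P(anomaly flag | ¬real transient source) = 0.05×0.876 + 0.69×0.124
        = 0.043800 + 0.085560 = 0.129360
The terms with cosmic-ray hit present sum to 0.085560, so
  P(cosmic-ray hit | anomaly flag, ¬real transient source) = 0.085560 / 0.129360 ≈ 0.6614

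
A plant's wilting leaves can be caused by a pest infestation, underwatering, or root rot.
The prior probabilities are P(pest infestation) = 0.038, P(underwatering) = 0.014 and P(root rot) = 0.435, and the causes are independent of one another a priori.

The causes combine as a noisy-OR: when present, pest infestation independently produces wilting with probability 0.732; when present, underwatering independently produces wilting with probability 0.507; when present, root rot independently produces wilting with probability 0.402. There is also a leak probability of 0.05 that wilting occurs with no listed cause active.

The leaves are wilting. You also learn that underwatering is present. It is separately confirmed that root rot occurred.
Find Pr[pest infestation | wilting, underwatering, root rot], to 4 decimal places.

Pr[pest infestation | wilting, underwatering, root rot] ≈ 0.0483

Under noisy-OR, P(wilting | causes) = 1 − (1−0.05)·∏(1−qᵢ) over the active causes.
Sum P(wilting|·) weighted by the priors over both values of pest infestation:
  P(wilting | underwatering, root rot) = 0.719927×0.962 + 0.92494×0.038
        = 0.692570 + 0.035148 = 0.727718
The terms with pest infestation present sum to 0.035148, so
  P(pest infestation | wilting, underwatering, root rot) = 0.035148 / 0.727718 ≈ 0.0483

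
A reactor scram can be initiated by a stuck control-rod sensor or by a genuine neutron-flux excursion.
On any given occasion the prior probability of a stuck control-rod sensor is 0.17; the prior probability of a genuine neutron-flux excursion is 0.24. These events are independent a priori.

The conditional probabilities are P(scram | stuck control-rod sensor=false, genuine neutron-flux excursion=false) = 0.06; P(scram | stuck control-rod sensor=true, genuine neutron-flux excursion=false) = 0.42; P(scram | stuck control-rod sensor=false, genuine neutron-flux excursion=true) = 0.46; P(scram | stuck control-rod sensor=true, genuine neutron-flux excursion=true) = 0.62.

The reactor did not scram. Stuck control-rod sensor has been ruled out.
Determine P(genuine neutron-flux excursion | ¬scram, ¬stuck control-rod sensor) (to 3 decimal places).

P(genuine neutron-flux excursion | ¬scram, ¬stuck control-rod sensor) ≈ 0.154

Sum P(¬scram|·) weighted by the priors over both values of genuine neutron-flux excursion:
  P(¬scram | ¬stuck control-rod sensor) = 0.94*0.76 + 0.54*0.24
        = 0.714400 + 0.129600 = 0.844000
The terms with genuine neutron-flux excursion present sum to 0.129600, so
  P(genuine neutron-flux excursion | ¬scram, ¬stuck control-rod sensor) = 0.129600 / 0.844000 ≈ 0.154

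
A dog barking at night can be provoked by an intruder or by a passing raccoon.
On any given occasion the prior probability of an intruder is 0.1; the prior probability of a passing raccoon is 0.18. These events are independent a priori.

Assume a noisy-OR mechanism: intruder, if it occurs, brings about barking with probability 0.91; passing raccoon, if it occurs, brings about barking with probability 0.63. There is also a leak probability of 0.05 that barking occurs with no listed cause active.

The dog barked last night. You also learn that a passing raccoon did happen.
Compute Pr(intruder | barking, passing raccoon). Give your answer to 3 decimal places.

Pr(intruder | barking, passing raccoon) ≈ 0.142

Under noisy-OR, P(barking | causes) = 1 − (1−0.05)·∏(1−qᵢ) over the active causes.
Numerator (weight on configurations with intruder): 0.968365·0.1 = 0.096837
Denominator P(barking | passing raccoon): 0.6485·0.9 + 0.968365·0.1 = 0.680487
P(intruder | barking, passing raccoon) = 0.096837/0.680487 ≈ 0.142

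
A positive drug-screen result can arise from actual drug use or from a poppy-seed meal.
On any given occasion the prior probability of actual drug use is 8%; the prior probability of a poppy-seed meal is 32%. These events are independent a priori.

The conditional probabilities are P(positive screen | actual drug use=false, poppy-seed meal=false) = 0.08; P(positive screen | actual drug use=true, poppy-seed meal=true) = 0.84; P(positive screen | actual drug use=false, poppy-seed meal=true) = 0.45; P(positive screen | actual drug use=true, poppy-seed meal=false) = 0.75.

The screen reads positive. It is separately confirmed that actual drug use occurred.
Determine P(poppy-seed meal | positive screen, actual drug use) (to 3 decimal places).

Numerator (weight on configurations with poppy-seed meal): 0.84·0.32 = 0.268800
Denominator P(positive screen | actual drug use): 0.75·0.68 + 0.84·0.32 = 0.778800
P(poppy-seed meal | positive screen, actual drug use) = 0.268800/0.778800 ≈ 0.345

P(poppy-seed meal | positive screen, actual drug use) ≈ 0.345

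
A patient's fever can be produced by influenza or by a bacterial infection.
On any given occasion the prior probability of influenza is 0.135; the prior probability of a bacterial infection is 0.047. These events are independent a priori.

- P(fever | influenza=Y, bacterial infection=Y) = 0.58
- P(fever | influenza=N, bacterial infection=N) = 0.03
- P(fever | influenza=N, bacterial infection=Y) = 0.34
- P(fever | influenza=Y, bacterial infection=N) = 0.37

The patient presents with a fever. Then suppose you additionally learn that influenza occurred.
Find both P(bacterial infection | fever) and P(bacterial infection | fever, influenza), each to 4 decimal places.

P(bacterial infection | fever) ≈ 0.1948; P(bacterial infection | fever, influenza) ≈ 0.0718

Sum P(fever|·) weighted by the priors over the 4 (influenza, bacterial infection) configurations:
  P(fever) = 0.03*0.865*0.953 + 0.34*0.865*0.047 + 0.37*0.135*0.953 + 0.58*0.135*0.047
        = 0.024730 + 0.013823 + 0.047602 + 0.003680 = 0.089835
Configurations with bacterial infection contribute 0.017503, so
  P(bacterial infection | fever) = 0.017503 / 0.089835 ≈ 0.1948

Now also conditioning on influenza=true:
P(fever | influenza) = 0.37·0.953 + 0.58·0.047 = 0.352610 + 0.027260 = 0.379870
The bacterial infection-present share is 0.58·0.047 = 0.027260.
P(bacterial infection | fever, influenza) = 0.027260 / 0.379870 ≈ 0.0718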